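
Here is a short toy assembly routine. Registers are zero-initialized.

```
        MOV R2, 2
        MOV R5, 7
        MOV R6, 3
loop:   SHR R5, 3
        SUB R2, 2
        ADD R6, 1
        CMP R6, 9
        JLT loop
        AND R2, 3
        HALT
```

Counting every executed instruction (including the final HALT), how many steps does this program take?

35

MOV R2, 2 → R2=2
MOV R5, 7 → R5=7
MOV R6, 3 → R6=3
SHR R5, 3 → R5=7>>3=0
SUB R2, 2 → R2=2-2=0
ADD R6, 1 → R6=3+1=4
CMP R6, 9  (cmp 4,9)
JLT loop: taken
SHR R5, 3 → R5=0>>3=0
SUB R2, 2 → R2=0-2=-2
ADD R6, 1 → R6=4+1=5
CMP R6, 9  (cmp 5,9)
JLT loop: taken
SHR R5, 3 → R5=0>>3=0
SUB R2, 2 → R2=(-2)-2=-4
ADD R6, 1 → R6=5+1=6
CMP R6, 9  (cmp 6,9)
JLT loop: taken
SHR R5, 3 → R5=0>>3=0
SUB R2, 2 → R2=(-4)-2=-6
ADD R6, 1 → R6=6+1=7
CMP R6, 9  (cmp 7,9)
JLT loop: taken
SHR R5, 3 → R5=0>>3=0
SUB R2, 2 → R2=(-6)-2=-8
ADD R6, 1 → R6=7+1=8
CMP R6, 9  (cmp 8,9)
JLT loop: taken
SHR R5, 3 → R5=0>>3=0
SUB R2, 2 → R2=(-8)-2=-10
ADD R6, 1 → R6=8+1=9
CMP R6, 9  (cmp 9,9)
JLT loop: not taken
AND R2, 3 → R2=(-10)&3=2
halt.
Total executed instructions: 35.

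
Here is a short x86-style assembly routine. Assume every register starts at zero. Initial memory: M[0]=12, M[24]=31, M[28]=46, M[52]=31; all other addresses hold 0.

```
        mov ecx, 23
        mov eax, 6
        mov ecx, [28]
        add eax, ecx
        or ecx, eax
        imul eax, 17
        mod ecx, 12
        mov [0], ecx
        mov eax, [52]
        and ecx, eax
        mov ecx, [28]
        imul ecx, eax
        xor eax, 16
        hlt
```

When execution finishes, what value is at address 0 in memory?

2

after mov ecx, 23: ecx=23
after mov eax, 6: eax=6
after mov ecx, [28]: ecx=M[28]=46
after add eax, ecx: eax=6+46=52
after or ecx, eax: ecx=46|52=62
after imul eax, 17: eax=52*17=884
after mod ecx, 12: ecx=62%12=2
mov [0], ecx → M[0]=2
after mov eax, [52]: eax=M[52]=31
after and ecx, eax: ecx=2&31=2
after mov ecx, [28]: ecx=M[28]=46
after imul ecx, eax: ecx=46*31=1426
after xor eax, 16: eax=31^16=15
halt.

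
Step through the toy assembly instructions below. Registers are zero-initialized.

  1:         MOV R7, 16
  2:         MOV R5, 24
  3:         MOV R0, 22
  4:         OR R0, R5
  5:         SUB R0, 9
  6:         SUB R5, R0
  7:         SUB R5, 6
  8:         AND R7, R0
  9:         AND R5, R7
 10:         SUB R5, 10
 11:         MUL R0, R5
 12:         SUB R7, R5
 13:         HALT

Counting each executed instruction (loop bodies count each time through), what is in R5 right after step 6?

MOV R7, 16 → R7=16
MOV R5, 24 → R5=24
MOV R0, 22 → R0=22
OR R0, R5 → R0=22|24=30
SUB R0, 9 → R0=30-9=21
SUB R5, R0 → R5=24-21=3
After step 6: R5 = 3.

3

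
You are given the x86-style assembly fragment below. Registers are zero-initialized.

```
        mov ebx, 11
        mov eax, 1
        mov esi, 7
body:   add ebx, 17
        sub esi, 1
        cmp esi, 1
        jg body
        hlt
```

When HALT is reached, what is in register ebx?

113

mov ebx, 11 → ebx=11
mov eax, 1 → eax=1
mov esi, 7 → esi=7
add ebx, 17 → ebx=11+17=28
sub esi, 1 → esi=7-1=6
cmp esi, 1  (cmp 6,1)
jg body: taken
add ebx, 17 → ebx=28+17=45
sub esi, 1 → esi=6-1=5
cmp esi, 1  (cmp 5,1)
jg body: taken
add ebx, 17 → ebx=45+17=62
sub esi, 1 → esi=5-1=4
cmp esi, 1  (cmp 4,1)
jg body: taken
add ebx, 17 → ebx=62+17=79
sub esi, 1 → esi=4-1=3
cmp esi, 1  (cmp 3,1)
jg body: taken
add ebx, 17 → ebx=79+17=96
sub esi, 1 → esi=3-1=2
cmp esi, 1  (cmp 2,1)
jg body: taken
add ebx, 17 → ebx=96+17=113
sub esi, 1 → esi=2-1=1
cmp esi, 1  (cmp 1,1)
jg body: not taken
halt.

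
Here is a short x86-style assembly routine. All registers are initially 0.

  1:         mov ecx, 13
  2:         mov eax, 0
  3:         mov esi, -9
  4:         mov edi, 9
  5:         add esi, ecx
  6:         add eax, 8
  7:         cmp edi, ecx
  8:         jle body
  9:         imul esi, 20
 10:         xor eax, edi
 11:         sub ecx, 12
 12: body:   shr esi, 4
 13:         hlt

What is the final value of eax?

8

ecx=13
eax=0
esi=-9
edi=9
esi=(-9)+13=4
eax=0+8=8
cmp edi, ecx  (cmp 9,13)
jle body: taken
esi=4>>4=0
halt.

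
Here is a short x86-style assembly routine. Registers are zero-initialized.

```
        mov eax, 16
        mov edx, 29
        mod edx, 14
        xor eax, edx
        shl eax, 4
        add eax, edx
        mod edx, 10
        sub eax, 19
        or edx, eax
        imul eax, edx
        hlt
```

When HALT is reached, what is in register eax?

64770

after mov eax, 16: eax=16
after mov edx, 29: edx=29
after mod edx, 14: edx=29%14=1
after xor eax, edx: eax=16^1=17
after shl eax, 4: eax=17<<4=272
after add eax, edx: eax=272+1=273
after mod edx, 10: edx=1%10=1
after sub eax, 19: eax=273-19=254
after or edx, eax: edx=1|254=255
after imul eax, edx: eax=254*255=64770
halt.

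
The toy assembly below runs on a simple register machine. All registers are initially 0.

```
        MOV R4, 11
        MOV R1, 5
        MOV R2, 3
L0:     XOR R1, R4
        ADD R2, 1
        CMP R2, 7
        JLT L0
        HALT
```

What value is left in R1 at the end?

after MOV R4, 11: R4=11
after MOV R1, 5: R1=5
after MOV R2, 3: R2=3
after XOR R1, R4: R1=5^11=14
after ADD R2, 1: R2=3+1=4
CMP R2, 7  (cmp 4,7)
JLT L0: taken
after XOR R1, R4: R1=14^11=5
after ADD R2, 1: R2=4+1=5
CMP R2, 7  (cmp 5,7)
JLT L0: taken
after XOR R1, R4: R1=5^11=14
after ADD R2, 1: R2=5+1=6
CMP R2, 7  (cmp 6,7)
JLT L0: taken
after XOR R1, R4: R1=14^11=5
after ADD R2, 1: R2=6+1=7
CMP R2, 7  (cmp 7,7)
JLT L0: not taken
halt.

5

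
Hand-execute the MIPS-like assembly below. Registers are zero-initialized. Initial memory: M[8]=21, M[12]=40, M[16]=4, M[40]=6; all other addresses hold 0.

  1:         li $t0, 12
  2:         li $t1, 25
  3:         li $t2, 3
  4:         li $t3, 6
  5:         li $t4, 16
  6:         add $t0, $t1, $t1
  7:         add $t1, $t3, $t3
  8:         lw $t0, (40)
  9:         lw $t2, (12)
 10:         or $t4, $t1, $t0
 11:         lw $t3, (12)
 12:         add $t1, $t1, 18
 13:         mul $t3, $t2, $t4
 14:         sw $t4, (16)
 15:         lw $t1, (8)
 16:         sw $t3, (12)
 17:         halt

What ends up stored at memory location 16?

14

$t0=12
$t1=25
$t2=3
$t3=6
$t4=16
$t0=25+25=50
$t1=6+6=12
$t0=M[40]=6
$t2=M[12]=40
$t4=12|6=14
$t3=M[12]=40
$t1=12+18=30
$t3=40*14=560
sw $t4, (16) → M[16]=14
$t1=M[8]=21
sw $t3, (12) → M[12]=560
halt.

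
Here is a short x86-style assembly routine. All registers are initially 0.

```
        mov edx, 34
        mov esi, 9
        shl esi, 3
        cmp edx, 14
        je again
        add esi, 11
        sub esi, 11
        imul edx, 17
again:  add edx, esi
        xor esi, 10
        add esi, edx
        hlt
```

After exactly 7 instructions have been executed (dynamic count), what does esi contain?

after mov edx, 34: edx=34
after mov esi, 9: esi=9
after shl esi, 3: esi=9<<3=72
cmp edx, 14  (cmp 34,14)
je again: not taken
after add esi, 11: esi=72+11=83
after sub esi, 11: esi=83-11=72
After step 7: esi = 72.

72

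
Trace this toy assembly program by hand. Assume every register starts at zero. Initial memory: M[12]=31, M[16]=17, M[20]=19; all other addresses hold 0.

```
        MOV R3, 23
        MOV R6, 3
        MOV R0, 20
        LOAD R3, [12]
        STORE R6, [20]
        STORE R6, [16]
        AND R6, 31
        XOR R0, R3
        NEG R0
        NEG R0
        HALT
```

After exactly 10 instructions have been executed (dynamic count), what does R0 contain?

after MOV R3, 23: R3=23
after MOV R6, 3: R6=3
after MOV R0, 20: R0=20
after LOAD R3, [12]: R3=M[12]=31
STORE R6, [20] → M[20]=3
STORE R6, [16] → M[16]=3
after AND R6, 31: R6=3&31=3
after XOR R0, R3: R0=20^31=11
after NEG R0: R0=-(11)=-11
after NEG R0: R0=-(-11)=11
After step 10: R0 = 11.

11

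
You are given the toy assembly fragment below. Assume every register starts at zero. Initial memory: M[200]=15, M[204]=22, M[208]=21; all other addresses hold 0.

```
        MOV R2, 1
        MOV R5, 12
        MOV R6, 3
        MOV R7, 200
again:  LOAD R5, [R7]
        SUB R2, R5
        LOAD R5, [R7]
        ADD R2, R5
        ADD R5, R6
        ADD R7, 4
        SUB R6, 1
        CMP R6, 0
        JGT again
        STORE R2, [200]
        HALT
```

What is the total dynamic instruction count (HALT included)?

33

MOV R2, 1 → R2=1
MOV R5, 12 → R5=12
MOV R6, 3 → R6=3
MOV R7, 200 → R7=200
LOAD R5, [R7] → R5=M[200]=15
SUB R2, R5 → R2=1-15=-14
LOAD R5, [R7] → R5=M[200]=15
ADD R2, R5 → R2=(-14)+15=1
ADD R5, R6 → R5=15+3=18
ADD R7, 4 → R7=200+4=204
SUB R6, 1 → R6=3-1=2
CMP R6, 0  (cmp 2,0)
JGT again: taken
LOAD R5, [R7] → R5=M[204]=22
SUB R2, R5 → R2=1-22=-21
LOAD R5, [R7] → R5=M[204]=22
ADD R2, R5 → R2=(-21)+22=1
ADD R5, R6 → R5=22+2=24
ADD R7, 4 → R7=204+4=208
SUB R6, 1 → R6=2-1=1
CMP R6, 0  (cmp 1,0)
JGT again: taken
LOAD R5, [R7] → R5=M[208]=21
SUB R2, R5 → R2=1-21=-20
LOAD R5, [R7] → R5=M[208]=21
ADD R2, R5 → R2=(-20)+21=1
ADD R5, R6 → R5=21+1=22
ADD R7, 4 → R7=208+4=212
SUB R6, 1 → R6=1-1=0
CMP R6, 0  (cmp 0,0)
JGT again: not taken
STORE R2, [200] → M[200]=1
halt.
Total executed instructions: 33.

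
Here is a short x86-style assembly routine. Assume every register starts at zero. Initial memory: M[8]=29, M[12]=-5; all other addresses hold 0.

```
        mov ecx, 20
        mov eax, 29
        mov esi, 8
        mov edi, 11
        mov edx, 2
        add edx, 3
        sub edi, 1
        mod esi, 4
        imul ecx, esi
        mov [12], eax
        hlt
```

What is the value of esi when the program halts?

ecx=20
eax=29
esi=8
edi=11
edx=2
edx=2+3=5
edi=11-1=10
esi=8%4=0
ecx=20*0=0
mov [12], eax → M[12]=29
halt.

0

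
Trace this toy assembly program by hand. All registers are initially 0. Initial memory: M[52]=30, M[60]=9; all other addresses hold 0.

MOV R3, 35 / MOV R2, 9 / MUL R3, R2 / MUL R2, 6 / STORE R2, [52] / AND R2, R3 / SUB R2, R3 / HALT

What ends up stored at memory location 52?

54

after MOV R3, 35: R3=35
after MOV R2, 9: R2=9
after MUL R3, R2: R3=35*9=315
after MUL R2, 6: R2=9*6=54
STORE R2, [52] → M[52]=54
after AND R2, R3: R2=54&315=50
after SUB R2, R3: R2=50-315=-265
halt.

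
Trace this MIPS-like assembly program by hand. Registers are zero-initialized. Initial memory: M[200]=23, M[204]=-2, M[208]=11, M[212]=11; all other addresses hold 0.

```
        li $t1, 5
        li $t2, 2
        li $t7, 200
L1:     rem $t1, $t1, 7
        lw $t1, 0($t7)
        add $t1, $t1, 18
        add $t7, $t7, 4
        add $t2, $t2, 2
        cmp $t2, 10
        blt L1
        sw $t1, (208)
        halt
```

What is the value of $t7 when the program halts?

216

li $t1, 5 → $t1=5
li $t2, 2 → $t2=2
li $t7, 200 → $t7=200
rem $t1, $t1, 7 → $t1=5%7=5
lw $t1, 0($t7) → $t1=M[200]=23
add $t1, $t1, 18 → $t1=23+18=41
add $t7, $t7, 4 → $t7=200+4=204
add $t2, $t2, 2 → $t2=2+2=4
cmp $t2, 10  (cmp 4,10)
blt L1: taken
rem $t1, $t1, 7 → $t1=41%7=6
lw $t1, 0($t7) → $t1=M[204]=-2
add $t1, $t1, 18 → $t1=(-2)+18=16
add $t7, $t7, 4 → $t7=204+4=208
add $t2, $t2, 2 → $t2=4+2=6
cmp $t2, 10  (cmp 6,10)
blt L1: taken
rem $t1, $t1, 7 → $t1=16%7=2
lw $t1, 0($t7) → $t1=M[208]=11
add $t1, $t1, 18 → $t1=11+18=29
add $t7, $t7, 4 → $t7=208+4=212
add $t2, $t2, 2 → $t2=6+2=8
cmp $t2, 10  (cmp 8,10)
blt L1: taken
rem $t1, $t1, 7 → $t1=29%7=1
lw $t1, 0($t7) → $t1=M[212]=11
add $t1, $t1, 18 → $t1=11+18=29
add $t7, $t7, 4 → $t7=212+4=216
add $t2, $t2, 2 → $t2=8+2=10
cmp $t2, 10  (cmp 10,10)
blt L1: not taken
sw $t1, (208) → M[208]=29
halt.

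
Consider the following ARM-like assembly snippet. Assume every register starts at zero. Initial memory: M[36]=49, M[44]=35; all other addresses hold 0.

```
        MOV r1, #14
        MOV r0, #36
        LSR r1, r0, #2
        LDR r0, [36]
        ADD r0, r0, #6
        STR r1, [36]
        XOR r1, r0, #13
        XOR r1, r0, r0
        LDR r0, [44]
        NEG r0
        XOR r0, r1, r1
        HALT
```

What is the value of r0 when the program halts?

0

r1=14
r0=36
r1=36>>2=9
r0=M[36]=49
r0=49+6=55
STR r1, [36] → M[36]=9
r1=55^13=58
r1=55^55=0
r0=M[44]=35
r0=-(35)=-35
r0=0^0=0
halt.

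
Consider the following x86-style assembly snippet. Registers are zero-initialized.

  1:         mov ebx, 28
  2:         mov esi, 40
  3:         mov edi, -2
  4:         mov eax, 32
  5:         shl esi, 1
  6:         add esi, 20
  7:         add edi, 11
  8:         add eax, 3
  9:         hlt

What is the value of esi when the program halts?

100

mov ebx, 28 → ebx=28
mov esi, 40 → esi=40
mov edi, -2 → edi=-2
mov eax, 32 → eax=32
shl esi, 1 → esi=40<<1=80
add esi, 20 → esi=80+20=100
add edi, 11 → edi=(-2)+11=9
add eax, 3 → eax=32+3=35
halt.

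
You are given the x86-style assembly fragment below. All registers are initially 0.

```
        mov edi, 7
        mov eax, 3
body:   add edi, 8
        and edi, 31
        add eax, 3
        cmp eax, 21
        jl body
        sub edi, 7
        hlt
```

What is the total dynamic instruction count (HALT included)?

edi=7
eax=3
edi=7+8=15
edi=15&31=15
eax=3+3=6
cmp eax, 21  (cmp 6,21)
jl body: taken
edi=15+8=23
edi=23&31=23
eax=6+3=9
cmp eax, 21  (cmp 9,21)
jl body: taken
edi=23+8=31
edi=31&31=31
eax=9+3=12
cmp eax, 21  (cmp 12,21)
jl body: taken
edi=31+8=39
edi=39&31=7
eax=12+3=15
cmp eax, 21  (cmp 15,21)
jl body: taken
edi=7+8=15
edi=15&31=15
eax=15+3=18
cmp eax, 21  (cmp 18,21)
jl body: taken
edi=15+8=23
edi=23&31=23
eax=18+3=21
cmp eax, 21  (cmp 21,21)
jl body: not taken
edi=23-7=16
halt.
Total executed instructions: 34.

34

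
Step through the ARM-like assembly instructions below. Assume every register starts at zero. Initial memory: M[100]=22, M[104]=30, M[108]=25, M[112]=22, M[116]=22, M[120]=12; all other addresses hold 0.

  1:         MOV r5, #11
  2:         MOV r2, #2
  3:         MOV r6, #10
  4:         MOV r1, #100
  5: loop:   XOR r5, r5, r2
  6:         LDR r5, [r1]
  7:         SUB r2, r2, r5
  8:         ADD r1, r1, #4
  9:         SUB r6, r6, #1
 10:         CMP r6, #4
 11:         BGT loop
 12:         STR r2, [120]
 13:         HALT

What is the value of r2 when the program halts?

after MOV r5, #11: r5=11
after MOV r2, #2: r2=2
after MOV r6, #10: r6=10
after MOV r1, #100: r1=100
after XOR r5, r5, r2: r5=11^2=9
after LDR r5, [r1]: r5=M[100]=22
after SUB r2, r2, r5: r2=2-22=-20
after ADD r1, r1, #4: r1=100+4=104
after SUB r6, r6, #1: r6=10-1=9
CMP r6, #4  (cmp 9,4)
BGT loop: taken
after XOR r5, r5, r2: r5=22^(-20)=-6
after LDR r5, [r1]: r5=M[104]=30
after SUB r2, r2, r5: r2=(-20)-30=-50
after ADD r1, r1, #4: r1=104+4=108
after SUB r6, r6, #1: r6=9-1=8
CMP r6, #4  (cmp 8,4)
BGT loop: taken
after XOR r5, r5, r2: r5=30^(-50)=-48
after LDR r5, [r1]: r5=M[108]=25
after SUB r2, r2, r5: r2=(-50)-25=-75
after ADD r1, r1, #4: r1=108+4=112
after SUB r6, r6, #1: r6=8-1=7
CMP r6, #4  (cmp 7,4)
BGT loop: taken
after XOR r5, r5, r2: r5=25^(-75)=-84
after LDR r5, [r1]: r5=M[112]=22
after SUB r2, r2, r5: r2=(-75)-22=-97
after ADD r1, r1, #4: r1=112+4=116
after SUB r6, r6, #1: r6=7-1=6
CMP r6, #4  (cmp 6,4)
BGT loop: taken
after XOR r5, r5, r2: r5=22^(-97)=-119
after LDR r5, [r1]: r5=M[116]=22
after SUB r2, r2, r5: r2=(-97)-22=-119
after ADD r1, r1, #4: r1=116+4=120
after SUB r6, r6, #1: r6=6-1=5
CMP r6, #4  (cmp 5,4)
BGT loop: taken
after XOR r5, r5, r2: r5=22^(-119)=-97
after LDR r5, [r1]: r5=M[120]=12
after SUB r2, r2, r5: r2=(-119)-12=-131
after ADD r1, r1, #4: r1=120+4=124
after SUB r6, r6, #1: r6=5-1=4
CMP r6, #4  (cmp 4,4)
BGT loop: not taken
STR r2, [120] → M[120]=-131
halt.

-131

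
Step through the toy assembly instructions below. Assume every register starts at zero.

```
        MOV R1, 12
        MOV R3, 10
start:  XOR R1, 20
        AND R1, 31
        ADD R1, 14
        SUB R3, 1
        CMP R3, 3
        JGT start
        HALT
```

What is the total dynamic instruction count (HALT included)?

45

after MOV R1, 12: R1=12
after MOV R3, 10: R3=10
after XOR R1, 20: R1=12^20=24
after AND R1, 31: R1=24&31=24
after ADD R1, 14: R1=24+14=38
after SUB R3, 1: R3=10-1=9
CMP R3, 3  (cmp 9,3)
JGT start: taken
after XOR R1, 20: R1=38^20=50
after AND R1, 31: R1=50&31=18
after ADD R1, 14: R1=18+14=32
after SUB R3, 1: R3=9-1=8
CMP R3, 3  (cmp 8,3)
JGT start: taken
after XOR R1, 20: R1=32^20=52
after AND R1, 31: R1=52&31=20
after ADD R1, 14: R1=20+14=34
after SUB R3, 1: R3=8-1=7
CMP R3, 3  (cmp 7,3)
JGT start: taken
after XOR R1, 20: R1=34^20=54
after AND R1, 31: R1=54&31=22
after ADD R1, 14: R1=22+14=36
after SUB R3, 1: R3=7-1=6
CMP R3, 3  (cmp 6,3)
JGT start: taken
after XOR R1, 20: R1=36^20=48
after AND R1, 31: R1=48&31=16
after ADD R1, 14: R1=16+14=30
after SUB R3, 1: R3=6-1=5
CMP R3, 3  (cmp 5,3)
JGT start: taken
after XOR R1, 20: R1=30^20=10
after AND R1, 31: R1=10&31=10
after ADD R1, 14: R1=10+14=24
after SUB R3, 1: R3=5-1=4
CMP R3, 3  (cmp 4,3)
JGT start: taken
after XOR R1, 20: R1=24^20=12
after AND R1, 31: R1=12&31=12
after ADD R1, 14: R1=12+14=26
after SUB R3, 1: R3=4-1=3
CMP R3, 3  (cmp 3,3)
JGT start: not taken
halt.
Total executed instructions: 45.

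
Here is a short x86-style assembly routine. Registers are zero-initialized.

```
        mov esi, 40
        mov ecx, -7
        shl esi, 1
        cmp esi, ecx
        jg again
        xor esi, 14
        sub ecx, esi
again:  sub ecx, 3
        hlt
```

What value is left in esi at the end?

esi=40
ecx=-7
esi=40<<1=80
cmp esi, ecx  (cmp 80,-7)
jg again: taken
ecx=(-7)-3=-10
halt.

80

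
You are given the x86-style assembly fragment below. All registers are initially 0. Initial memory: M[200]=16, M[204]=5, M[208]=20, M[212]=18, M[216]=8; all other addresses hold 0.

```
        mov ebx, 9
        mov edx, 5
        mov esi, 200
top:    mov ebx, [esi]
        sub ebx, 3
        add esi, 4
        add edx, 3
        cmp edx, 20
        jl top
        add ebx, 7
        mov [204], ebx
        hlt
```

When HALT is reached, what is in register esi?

ebx=9
edx=5
esi=200
ebx=M[200]=16
ebx=16-3=13
esi=200+4=204
edx=5+3=8
cmp edx, 20  (cmp 8,20)
jl top: taken
ebx=M[204]=5
ebx=5-3=2
esi=204+4=208
edx=8+3=11
cmp edx, 20  (cmp 11,20)
jl top: taken
ebx=M[208]=20
ebx=20-3=17
esi=208+4=212
edx=11+3=14
cmp edx, 20  (cmp 14,20)
jl top: taken
ebx=M[212]=18
ebx=18-3=15
esi=212+4=216
edx=14+3=17
cmp edx, 20  (cmp 17,20)
jl top: taken
ebx=M[216]=8
ebx=8-3=5
esi=216+4=220
edx=17+3=20
cmp edx, 20  (cmp 20,20)
jl top: not taken
ebx=5+7=12
mov [204], ebx → M[204]=12
halt.

220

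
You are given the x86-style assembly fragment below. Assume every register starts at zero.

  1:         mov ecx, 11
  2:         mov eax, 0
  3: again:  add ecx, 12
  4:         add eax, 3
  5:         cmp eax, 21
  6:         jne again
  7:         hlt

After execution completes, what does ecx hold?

ecx=11
eax=0
ecx=11+12=23
eax=0+3=3
cmp eax, 21  (cmp 3,21)
jne again: taken
ecx=23+12=35
eax=3+3=6
cmp eax, 21  (cmp 6,21)
jne again: taken
ecx=35+12=47
eax=6+3=9
cmp eax, 21  (cmp 9,21)
jne again: taken
ecx=47+12=59
eax=9+3=12
cmp eax, 21  (cmp 12,21)
jne again: taken
ecx=59+12=71
eax=12+3=15
cmp eax, 21  (cmp 15,21)
jne again: taken
ecx=71+12=83
eax=15+3=18
cmp eax, 21  (cmp 18,21)
jne again: taken
ecx=83+12=95
eax=18+3=21
cmp eax, 21  (cmp 21,21)
jne again: not taken
halt.

95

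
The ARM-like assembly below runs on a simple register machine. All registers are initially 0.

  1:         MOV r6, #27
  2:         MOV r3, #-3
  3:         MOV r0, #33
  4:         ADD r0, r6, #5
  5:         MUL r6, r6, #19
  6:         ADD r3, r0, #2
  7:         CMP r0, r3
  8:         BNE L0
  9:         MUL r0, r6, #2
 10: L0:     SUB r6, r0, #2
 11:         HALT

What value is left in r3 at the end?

34

r6=27
r3=-3
r0=33
r0=27+5=32
r6=27*19=513
r3=32+2=34
CMP r0, r3  (cmp 32,34)
BNE L0: taken
r6=32-2=30
halt.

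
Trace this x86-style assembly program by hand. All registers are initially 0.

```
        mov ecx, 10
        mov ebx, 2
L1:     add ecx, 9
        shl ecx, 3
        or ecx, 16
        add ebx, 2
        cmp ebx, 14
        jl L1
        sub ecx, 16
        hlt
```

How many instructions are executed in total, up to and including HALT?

40

mov ecx, 10 → ecx=10
mov ebx, 2 → ebx=2
add ecx, 9 → ecx=10+9=19
shl ecx, 3 → ecx=19<<3=152
or ecx, 16 → ecx=152|16=152
add ebx, 2 → ebx=2+2=4
cmp ebx, 14  (cmp 4,14)
jl L1: taken
add ecx, 9 → ecx=152+9=161
shl ecx, 3 → ecx=161<<3=1288
or ecx, 16 → ecx=1288|16=1304
add ebx, 2 → ebx=4+2=6
cmp ebx, 14  (cmp 6,14)
jl L1: taken
add ecx, 9 → ecx=1304+9=1313
shl ecx, 3 → ecx=1313<<3=10504
or ecx, 16 → ecx=10504|16=10520
add ebx, 2 → ebx=6+2=8
cmp ebx, 14  (cmp 8,14)
jl L1: taken
add ecx, 9 → ecx=10520+9=10529
shl ecx, 3 → ecx=10529<<3=84232
or ecx, 16 → ecx=84232|16=84248
add ebx, 2 → ebx=8+2=10
cmp ebx, 14  (cmp 10,14)
jl L1: taken
add ecx, 9 → ecx=84248+9=84257
shl ecx, 3 → ecx=84257<<3=674056
or ecx, 16 → ecx=674056|16=674072
add ebx, 2 → ebx=10+2=12
cmp ebx, 14  (cmp 12,14)
jl L1: taken
add ecx, 9 → ecx=674072+9=674081
shl ecx, 3 → ecx=674081<<3=5392648
or ecx, 16 → ecx=5392648|16=5392664
add ebx, 2 → ebx=12+2=14
cmp ebx, 14  (cmp 14,14)
jl L1: not taken
sub ecx, 16 → ecx=5392664-16=5392648
halt.
Total executed instructions: 40.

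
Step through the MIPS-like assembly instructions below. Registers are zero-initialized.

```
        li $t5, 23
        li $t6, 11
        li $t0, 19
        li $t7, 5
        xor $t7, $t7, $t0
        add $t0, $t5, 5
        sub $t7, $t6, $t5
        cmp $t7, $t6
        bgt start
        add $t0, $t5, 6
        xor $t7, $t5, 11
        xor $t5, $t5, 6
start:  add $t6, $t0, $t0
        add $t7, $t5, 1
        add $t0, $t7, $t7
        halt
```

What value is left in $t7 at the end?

li $t5, 23 → $t5=23
li $t6, 11 → $t6=11
li $t0, 19 → $t0=19
li $t7, 5 → $t7=5
xor $t7, $t7, $t0 → $t7=5^19=22
add $t0, $t5, 5 → $t0=23+5=28
sub $t7, $t6, $t5 → $t7=11-23=-12
cmp $t7, $t6  (cmp -12,11)
bgt start: not taken
add $t0, $t5, 6 → $t0=23+6=29
xor $t7, $t5, 11 → $t7=23^11=28
xor $t5, $t5, 6 → $t5=23^6=17
add $t6, $t0, $t0 → $t6=29+29=58
add $t7, $t5, 1 → $t7=17+1=18
add $t0, $t7, $t7 → $t0=18+18=36
halt.

18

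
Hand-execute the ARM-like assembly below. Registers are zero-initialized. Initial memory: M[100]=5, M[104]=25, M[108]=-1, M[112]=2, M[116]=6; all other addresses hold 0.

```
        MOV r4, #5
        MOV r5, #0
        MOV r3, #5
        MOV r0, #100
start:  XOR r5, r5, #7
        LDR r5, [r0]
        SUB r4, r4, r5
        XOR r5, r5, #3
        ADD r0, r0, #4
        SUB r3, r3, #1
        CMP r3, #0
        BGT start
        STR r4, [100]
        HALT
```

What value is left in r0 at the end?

r4=5
r5=0
r3=5
r0=100
r5=0^7=7
r5=M[100]=5
r4=5-5=0
r5=5^3=6
r0=100+4=104
r3=5-1=4
CMP r3, #0  (cmp 4,0)
BGT start: taken
r5=6^7=1
r5=M[104]=25
r4=0-25=-25
r5=25^3=26
r0=104+4=108
r3=4-1=3
CMP r3, #0  (cmp 3,0)
BGT start: taken
r5=26^7=29
r5=M[108]=-1
r4=(-25)-(-1)=-24
r5=(-1)^3=-4
r0=108+4=112
r3=3-1=2
CMP r3, #0  (cmp 2,0)
BGT start: taken
r5=(-4)^7=-5
r5=M[112]=2
r4=(-24)-2=-26
r5=2^3=1
r0=112+4=116
r3=2-1=1
CMP r3, #0  (cmp 1,0)
BGT start: taken
r5=1^7=6
r5=M[116]=6
r4=(-26)-6=-32
r5=6^3=5
r0=116+4=120
r3=1-1=0
CMP r3, #0  (cmp 0,0)
BGT start: not taken
STR r4, [100] → M[100]=-32
halt.

120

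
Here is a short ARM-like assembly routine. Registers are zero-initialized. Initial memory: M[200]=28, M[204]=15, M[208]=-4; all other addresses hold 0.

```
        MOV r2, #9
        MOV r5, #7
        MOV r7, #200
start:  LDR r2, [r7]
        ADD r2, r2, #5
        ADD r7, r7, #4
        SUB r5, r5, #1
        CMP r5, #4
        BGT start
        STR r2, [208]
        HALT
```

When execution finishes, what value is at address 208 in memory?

1

r2=9
r5=7
r7=200
r2=M[200]=28
r2=28+5=33
r7=200+4=204
r5=7-1=6
CMP r5, #4  (cmp 6,4)
BGT start: taken
r2=M[204]=15
r2=15+5=20
r7=204+4=208
r5=6-1=5
CMP r5, #4  (cmp 5,4)
BGT start: taken
r2=M[208]=-4
r2=(-4)+5=1
r7=208+4=212
r5=5-1=4
CMP r5, #4  (cmp 4,4)
BGT start: not taken
STR r2, [208] → M[208]=1
halt.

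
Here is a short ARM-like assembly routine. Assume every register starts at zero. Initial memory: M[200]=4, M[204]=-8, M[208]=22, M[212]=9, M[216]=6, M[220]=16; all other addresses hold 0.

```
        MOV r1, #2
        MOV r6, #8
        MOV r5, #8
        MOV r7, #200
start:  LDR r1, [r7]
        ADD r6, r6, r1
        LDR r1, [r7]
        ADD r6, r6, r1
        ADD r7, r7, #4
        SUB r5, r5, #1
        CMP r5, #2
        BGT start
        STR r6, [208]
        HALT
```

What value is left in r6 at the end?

106

r1=2
r6=8
r5=8
r7=200
r1=M[200]=4
r6=8+4=12
r1=M[200]=4
r6=12+4=16
r7=200+4=204
r5=8-1=7
CMP r5, #2  (cmp 7,2)
BGT start: taken
r1=M[204]=-8
r6=16+(-8)=8
r1=M[204]=-8
r6=8+(-8)=0
r7=204+4=208
r5=7-1=6
CMP r5, #2  (cmp 6,2)
BGT start: taken
r1=M[208]=22
r6=0+22=22
r1=M[208]=22
r6=22+22=44
r7=208+4=212
r5=6-1=5
CMP r5, #2  (cmp 5,2)
BGT start: taken
r1=M[212]=9
r6=44+9=53
r1=M[212]=9
r6=53+9=62
r7=212+4=216
r5=5-1=4
CMP r5, #2  (cmp 4,2)
BGT start: taken
r1=M[216]=6
r6=62+6=68
r1=M[216]=6
r6=68+6=74
r7=216+4=220
r5=4-1=3
CMP r5, #2  (cmp 3,2)
BGT start: taken
r1=M[220]=16
r6=74+16=90
r1=M[220]=16
r6=90+16=106
r7=220+4=224
r5=3-1=2
CMP r5, #2  (cmp 2,2)
BGT start: not taken
STR r6, [208] → M[208]=106
halt.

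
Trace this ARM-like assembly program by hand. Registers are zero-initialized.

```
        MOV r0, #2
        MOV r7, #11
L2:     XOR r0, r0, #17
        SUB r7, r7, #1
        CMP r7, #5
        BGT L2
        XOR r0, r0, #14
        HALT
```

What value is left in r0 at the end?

12

MOV r0, #2 → r0=2
MOV r7, #11 → r7=11
XOR r0, r0, #17 → r0=2^17=19
SUB r7, r7, #1 → r7=11-1=10
CMP r7, #5  (cmp 10,5)
BGT L2: taken
XOR r0, r0, #17 → r0=19^17=2
SUB r7, r7, #1 → r7=10-1=9
CMP r7, #5  (cmp 9,5)
BGT L2: taken
XOR r0, r0, #17 → r0=2^17=19
SUB r7, r7, #1 → r7=9-1=8
CMP r7, #5  (cmp 8,5)
BGT L2: taken
XOR r0, r0, #17 → r0=19^17=2
SUB r7, r7, #1 → r7=8-1=7
CMP r7, #5  (cmp 7,5)
BGT L2: taken
XOR r0, r0, #17 → r0=2^17=19
SUB r7, r7, #1 → r7=7-1=6
CMP r7, #5  (cmp 6,5)
BGT L2: taken
XOR r0, r0, #17 → r0=19^17=2
SUB r7, r7, #1 → r7=6-1=5
CMP r7, #5  (cmp 5,5)
BGT L2: not taken
XOR r0, r0, #14 → r0=2^14=12
halt.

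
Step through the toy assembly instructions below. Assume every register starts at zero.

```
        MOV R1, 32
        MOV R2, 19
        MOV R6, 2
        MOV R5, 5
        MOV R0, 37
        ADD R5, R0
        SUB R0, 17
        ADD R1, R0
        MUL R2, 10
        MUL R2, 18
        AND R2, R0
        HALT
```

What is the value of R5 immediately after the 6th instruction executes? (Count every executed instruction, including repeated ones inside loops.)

MOV R1, 32 → R1=32
MOV R2, 19 → R2=19
MOV R6, 2 → R6=2
MOV R5, 5 → R5=5
MOV R0, 37 → R0=37
ADD R5, R0 → R5=5+37=42
After step 6: R5 = 42.

42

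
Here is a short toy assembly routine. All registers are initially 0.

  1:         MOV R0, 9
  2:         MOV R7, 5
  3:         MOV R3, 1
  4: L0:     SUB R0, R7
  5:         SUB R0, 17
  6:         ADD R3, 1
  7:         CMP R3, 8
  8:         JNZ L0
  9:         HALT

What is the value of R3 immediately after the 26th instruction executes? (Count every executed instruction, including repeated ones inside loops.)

after MOV R0, 9: R0=9
after MOV R7, 5: R7=5
after MOV R3, 1: R3=1
after SUB R0, R7: R0=9-5=4
after SUB R0, 17: R0=4-17=-13
after ADD R3, 1: R3=1+1=2
CMP R3, 8  (cmp 2,8)
JNZ L0: taken
after SUB R0, R7: R0=(-13)-5=-18
after SUB R0, 17: R0=(-18)-17=-35
after ADD R3, 1: R3=2+1=3
CMP R3, 8  (cmp 3,8)
JNZ L0: taken
after SUB R0, R7: R0=(-35)-5=-40
after SUB R0, 17: R0=(-40)-17=-57
after ADD R3, 1: R3=3+1=4
CMP R3, 8  (cmp 4,8)
JNZ L0: taken
after SUB R0, R7: R0=(-57)-5=-62
after SUB R0, 17: R0=(-62)-17=-79
after ADD R3, 1: R3=4+1=5
CMP R3, 8  (cmp 5,8)
JNZ L0: taken
after SUB R0, R7: R0=(-79)-5=-84
after SUB R0, 17: R0=(-84)-17=-101
after ADD R3, 1: R3=5+1=6
After step 26: R3 = 6.

6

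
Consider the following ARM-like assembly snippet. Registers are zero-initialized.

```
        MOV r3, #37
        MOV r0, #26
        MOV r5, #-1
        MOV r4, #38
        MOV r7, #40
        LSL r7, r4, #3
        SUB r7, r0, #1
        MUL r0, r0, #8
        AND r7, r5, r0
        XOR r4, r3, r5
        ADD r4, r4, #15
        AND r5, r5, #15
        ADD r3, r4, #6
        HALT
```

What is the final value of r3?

after MOV r3, #37: r3=37
after MOV r0, #26: r0=26
after MOV r5, #-1: r5=-1
after MOV r4, #38: r4=38
after MOV r7, #40: r7=40
after LSL r7, r4, #3: r7=38<<3=304
after SUB r7, r0, #1: r7=26-1=25
after MUL r0, r0, #8: r0=26*8=208
after AND r7, r5, r0: r7=(-1)&208=208
after XOR r4, r3, r5: r4=37^(-1)=-38
after ADD r4, r4, #15: r4=(-38)+15=-23
after AND r5, r5, #15: r5=(-1)&15=15
after ADD r3, r4, #6: r3=(-23)+6=-17
halt.

-17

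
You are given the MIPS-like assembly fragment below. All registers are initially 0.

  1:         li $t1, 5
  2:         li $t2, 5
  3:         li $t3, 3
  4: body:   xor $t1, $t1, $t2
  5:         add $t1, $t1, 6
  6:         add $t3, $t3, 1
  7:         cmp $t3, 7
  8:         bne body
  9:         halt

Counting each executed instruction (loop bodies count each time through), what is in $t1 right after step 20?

29

li $t1, 5 → $t1=5
li $t2, 5 → $t2=5
li $t3, 3 → $t3=3
xor $t1, $t1, $t2 → $t1=5^5=0
add $t1, $t1, 6 → $t1=0+6=6
add $t3, $t3, 1 → $t3=3+1=4
cmp $t3, 7  (cmp 4,7)
bne body: taken
xor $t1, $t1, $t2 → $t1=6^5=3
add $t1, $t1, 6 → $t1=3+6=9
add $t3, $t3, 1 → $t3=4+1=5
cmp $t3, 7  (cmp 5,7)
bne body: taken
xor $t1, $t1, $t2 → $t1=9^5=12
add $t1, $t1, 6 → $t1=12+6=18
add $t3, $t3, 1 → $t3=5+1=6
cmp $t3, 7  (cmp 6,7)
bne body: taken
xor $t1, $t1, $t2 → $t1=18^5=23
add $t1, $t1, 6 → $t1=23+6=29
After step 20: $t1 = 29.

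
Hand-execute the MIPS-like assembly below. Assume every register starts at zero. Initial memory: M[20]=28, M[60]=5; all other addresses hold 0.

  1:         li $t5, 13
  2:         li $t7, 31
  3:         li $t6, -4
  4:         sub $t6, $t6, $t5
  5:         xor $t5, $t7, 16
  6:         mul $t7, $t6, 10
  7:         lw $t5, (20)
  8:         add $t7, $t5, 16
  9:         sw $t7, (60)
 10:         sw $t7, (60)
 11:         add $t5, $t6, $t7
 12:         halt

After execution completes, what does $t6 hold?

-17

after li $t5, 13: $t5=13
after li $t7, 31: $t7=31
after li $t6, -4: $t6=-4
after sub $t6, $t6, $t5: $t6=(-4)-13=-17
after xor $t5, $t7, 16: $t5=31^16=15
after mul $t7, $t6, 10: $t7=(-17)*10=-170
after lw $t5, (20): $t5=M[20]=28
after add $t7, $t5, 16: $t7=28+16=44
sw $t7, (60) → M[60]=44
sw $t7, (60) → M[60]=44
after add $t5, $t6, $t7: $t5=(-17)+44=27
halt.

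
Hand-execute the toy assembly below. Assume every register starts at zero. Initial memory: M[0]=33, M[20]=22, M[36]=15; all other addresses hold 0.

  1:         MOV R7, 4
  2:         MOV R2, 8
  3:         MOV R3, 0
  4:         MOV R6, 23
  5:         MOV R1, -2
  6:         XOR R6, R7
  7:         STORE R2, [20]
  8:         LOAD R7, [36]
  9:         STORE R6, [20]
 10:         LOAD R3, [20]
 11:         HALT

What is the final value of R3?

19

MOV R7, 4 → R7=4
MOV R2, 8 → R2=8
MOV R3, 0 → R3=0
MOV R6, 23 → R6=23
MOV R1, -2 → R1=-2
XOR R6, R7 → R6=23^4=19
STORE R2, [20] → M[20]=8
LOAD R7, [36] → R7=M[36]=15
STORE R6, [20] → M[20]=19
LOAD R3, [20] → R3=M[20]=19
halt.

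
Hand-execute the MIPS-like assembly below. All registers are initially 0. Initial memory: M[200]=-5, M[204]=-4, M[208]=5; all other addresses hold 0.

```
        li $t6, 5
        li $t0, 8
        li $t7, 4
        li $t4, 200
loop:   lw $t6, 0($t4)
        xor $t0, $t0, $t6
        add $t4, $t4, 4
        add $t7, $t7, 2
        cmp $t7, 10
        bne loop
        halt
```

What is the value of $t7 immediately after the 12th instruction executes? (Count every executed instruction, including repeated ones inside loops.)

$t6=5
$t0=8
$t7=4
$t4=200
$t6=M[200]=-5
$t0=8^(-5)=-13
$t4=200+4=204
$t7=4+2=6
cmp $t7, 10  (cmp 6,10)
bne loop: taken
$t6=M[204]=-4
$t0=(-13)^(-4)=15
After step 12: $t7 = 6.

6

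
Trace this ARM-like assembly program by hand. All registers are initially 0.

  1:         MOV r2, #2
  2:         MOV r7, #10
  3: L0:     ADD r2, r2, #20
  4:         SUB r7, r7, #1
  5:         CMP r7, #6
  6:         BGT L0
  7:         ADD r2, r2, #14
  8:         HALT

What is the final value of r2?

96

r2=2
r7=10
r2=2+20=22
r7=10-1=9
CMP r7, #6  (cmp 9,6)
BGT L0: taken
r2=22+20=42
r7=9-1=8
CMP r7, #6  (cmp 8,6)
BGT L0: taken
r2=42+20=62
r7=8-1=7
CMP r7, #6  (cmp 7,6)
BGT L0: taken
r2=62+20=82
r7=7-1=6
CMP r7, #6  (cmp 6,6)
BGT L0: not taken
r2=82+14=96
halt.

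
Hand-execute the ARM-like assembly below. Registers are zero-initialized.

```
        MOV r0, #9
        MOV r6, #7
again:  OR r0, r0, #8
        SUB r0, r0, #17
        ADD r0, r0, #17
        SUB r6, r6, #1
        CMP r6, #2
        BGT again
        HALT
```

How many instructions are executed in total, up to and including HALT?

after MOV r0, #9: r0=9
after MOV r6, #7: r6=7
after OR r0, r0, #8: r0=9|8=9
after SUB r0, r0, #17: r0=9-17=-8
after ADD r0, r0, #17: r0=(-8)+17=9
after SUB r6, r6, #1: r6=7-1=6
CMP r6, #2  (cmp 6,2)
BGT again: taken
after OR r0, r0, #8: r0=9|8=9
after SUB r0, r0, #17: r0=9-17=-8
after ADD r0, r0, #17: r0=(-8)+17=9
after SUB r6, r6, #1: r6=6-1=5
CMP r6, #2  (cmp 5,2)
BGT again: taken
after OR r0, r0, #8: r0=9|8=9
after SUB r0, r0, #17: r0=9-17=-8
after ADD r0, r0, #17: r0=(-8)+17=9
after SUB r6, r6, #1: r6=5-1=4
CMP r6, #2  (cmp 4,2)
BGT again: taken
after OR r0, r0, #8: r0=9|8=9
after SUB r0, r0, #17: r0=9-17=-8
after ADD r0, r0, #17: r0=(-8)+17=9
after SUB r6, r6, #1: r6=4-1=3
CMP r6, #2  (cmp 3,2)
BGT again: taken
after OR r0, r0, #8: r0=9|8=9
after SUB r0, r0, #17: r0=9-17=-8
after ADD r0, r0, #17: r0=(-8)+17=9
after SUB r6, r6, #1: r6=3-1=2
CMP r6, #2  (cmp 2,2)
BGT again: not taken
halt.
Total executed instructions: 33.

33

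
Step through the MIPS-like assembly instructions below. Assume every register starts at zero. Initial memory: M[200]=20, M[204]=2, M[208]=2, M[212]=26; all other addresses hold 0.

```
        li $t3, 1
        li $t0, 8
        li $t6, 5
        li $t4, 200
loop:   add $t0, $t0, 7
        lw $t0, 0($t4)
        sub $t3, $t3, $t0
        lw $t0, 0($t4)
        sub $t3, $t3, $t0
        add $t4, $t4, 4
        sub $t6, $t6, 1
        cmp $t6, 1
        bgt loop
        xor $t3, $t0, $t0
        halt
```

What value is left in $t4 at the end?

$t3=1
$t0=8
$t6=5
$t4=200
$t0=8+7=15
$t0=M[200]=20
$t3=1-20=-19
$t0=M[200]=20
$t3=(-19)-20=-39
$t4=200+4=204
$t6=5-1=4
cmp $t6, 1  (cmp 4,1)
bgt loop: taken
$t0=20+7=27
$t0=M[204]=2
$t3=(-39)-2=-41
$t0=M[204]=2
$t3=(-41)-2=-43
$t4=204+4=208
$t6=4-1=3
cmp $t6, 1  (cmp 3,1)
bgt loop: taken
$t0=2+7=9
$t0=M[208]=2
$t3=(-43)-2=-45
$t0=M[208]=2
$t3=(-45)-2=-47
$t4=208+4=212
$t6=3-1=2
cmp $t6, 1  (cmp 2,1)
bgt loop: taken
$t0=2+7=9
$t0=M[212]=26
$t3=(-47)-26=-73
$t0=M[212]=26
$t3=(-73)-26=-99
$t4=212+4=216
$t6=2-1=1
cmp $t6, 1  (cmp 1,1)
bgt loop: not taken
$t3=26^26=0
halt.

216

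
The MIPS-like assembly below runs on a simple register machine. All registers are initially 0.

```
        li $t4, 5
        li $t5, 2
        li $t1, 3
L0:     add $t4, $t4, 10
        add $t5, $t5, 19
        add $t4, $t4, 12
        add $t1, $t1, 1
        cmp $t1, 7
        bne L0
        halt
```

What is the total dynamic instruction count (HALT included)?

28

after li $t4, 5: $t4=5
after li $t5, 2: $t5=2
after li $t1, 3: $t1=3
after add $t4, $t4, 10: $t4=5+10=15
after add $t5, $t5, 19: $t5=2+19=21
after add $t4, $t4, 12: $t4=15+12=27
after add $t1, $t1, 1: $t1=3+1=4
cmp $t1, 7  (cmp 4,7)
bne L0: taken
after add $t4, $t4, 10: $t4=27+10=37
after add $t5, $t5, 19: $t5=21+19=40
after add $t4, $t4, 12: $t4=37+12=49
after add $t1, $t1, 1: $t1=4+1=5
cmp $t1, 7  (cmp 5,7)
bne L0: taken
after add $t4, $t4, 10: $t4=49+10=59
after add $t5, $t5, 19: $t5=40+19=59
after add $t4, $t4, 12: $t4=59+12=71
after add $t1, $t1, 1: $t1=5+1=6
cmp $t1, 7  (cmp 6,7)
bne L0: taken
after add $t4, $t4, 10: $t4=71+10=81
after add $t5, $t5, 19: $t5=59+19=78
after add $t4, $t4, 12: $t4=81+12=93
after add $t1, $t1, 1: $t1=6+1=7
cmp $t1, 7  (cmp 7,7)
bne L0: not taken
halt.
Total executed instructions: 28.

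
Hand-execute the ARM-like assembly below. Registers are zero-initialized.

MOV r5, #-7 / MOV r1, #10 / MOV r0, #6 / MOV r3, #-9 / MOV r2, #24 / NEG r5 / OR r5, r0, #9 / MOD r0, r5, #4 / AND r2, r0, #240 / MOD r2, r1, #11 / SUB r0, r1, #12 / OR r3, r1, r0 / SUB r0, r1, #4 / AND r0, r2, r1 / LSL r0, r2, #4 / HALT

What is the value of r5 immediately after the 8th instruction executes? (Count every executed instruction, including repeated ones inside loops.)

after MOV r5, #-7: r5=-7
after MOV r1, #10: r1=10
after MOV r0, #6: r0=6
after MOV r3, #-9: r3=-9
after MOV r2, #24: r2=24
after NEG r5: r5=-(-7)=7
after OR r5, r0, #9: r5=6|9=15
after MOD r0, r5, #4: r0=15%4=3
After step 8: r5 = 15.

15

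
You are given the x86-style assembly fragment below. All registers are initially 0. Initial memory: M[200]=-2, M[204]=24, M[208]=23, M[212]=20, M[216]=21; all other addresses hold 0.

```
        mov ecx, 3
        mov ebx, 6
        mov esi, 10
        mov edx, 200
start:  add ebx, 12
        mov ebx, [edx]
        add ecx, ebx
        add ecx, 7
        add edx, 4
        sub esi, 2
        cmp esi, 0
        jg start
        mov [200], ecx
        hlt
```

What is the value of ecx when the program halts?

124

mov ecx, 3 → ecx=3
mov ebx, 6 → ebx=6
mov esi, 10 → esi=10
mov edx, 200 → edx=200
add ebx, 12 → ebx=6+12=18
mov ebx, [edx] → ebx=M[200]=-2
add ecx, ebx → ecx=3+(-2)=1
add ecx, 7 → ecx=1+7=8
add edx, 4 → edx=200+4=204
sub esi, 2 → esi=10-2=8
cmp esi, 0  (cmp 8,0)
jg start: taken
add ebx, 12 → ebx=(-2)+12=10
mov ebx, [edx] → ebx=M[204]=24
add ecx, ebx → ecx=8+24=32
add ecx, 7 → ecx=32+7=39
add edx, 4 → edx=204+4=208
sub esi, 2 → esi=8-2=6
cmp esi, 0  (cmp 6,0)
jg start: taken
add ebx, 12 → ebx=24+12=36
mov ebx, [edx] → ebx=M[208]=23
add ecx, ebx → ecx=39+23=62
add ecx, 7 → ecx=62+7=69
add edx, 4 → edx=208+4=212
sub esi, 2 → esi=6-2=4
cmp esi, 0  (cmp 4,0)
jg start: taken
add ebx, 12 → ebx=23+12=35
mov ebx, [edx] → ebx=M[212]=20
add ecx, ebx → ecx=69+20=89
add ecx, 7 → ecx=89+7=96
add edx, 4 → edx=212+4=216
sub esi, 2 → esi=4-2=2
cmp esi, 0  (cmp 2,0)
jg start: taken
add ebx, 12 → ebx=20+12=32
mov ebx, [edx] → ebx=M[216]=21
add ecx, ebx → ecx=96+21=117
add ecx, 7 → ecx=117+7=124
add edx, 4 → edx=216+4=220
sub esi, 2 → esi=2-2=0
cmp esi, 0  (cmp 0,0)
jg start: not taken
mov [200], ecx → M[200]=124
halt.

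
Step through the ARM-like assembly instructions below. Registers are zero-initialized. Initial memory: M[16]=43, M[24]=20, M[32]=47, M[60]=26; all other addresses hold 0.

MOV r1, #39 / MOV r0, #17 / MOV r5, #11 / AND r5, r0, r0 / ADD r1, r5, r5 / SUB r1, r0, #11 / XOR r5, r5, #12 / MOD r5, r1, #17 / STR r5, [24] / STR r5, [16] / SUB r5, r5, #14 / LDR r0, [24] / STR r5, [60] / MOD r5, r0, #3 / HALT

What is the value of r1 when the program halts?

MOV r1, #39 → r1=39
MOV r0, #17 → r0=17
MOV r5, #11 → r5=11
AND r5, r0, r0 → r5=17&17=17
ADD r1, r5, r5 → r1=17+17=34
SUB r1, r0, #11 → r1=17-11=6
XOR r5, r5, #12 → r5=17^12=29
MOD r5, r1, #17 → r5=6%17=6
STR r5, [24] → M[24]=6
STR r5, [16] → M[16]=6
SUB r5, r5, #14 → r5=6-14=-8
LDR r0, [24] → r0=M[24]=6
STR r5, [60] → M[60]=-8
MOD r5, r0, #3 → r5=6%3=0
halt.

6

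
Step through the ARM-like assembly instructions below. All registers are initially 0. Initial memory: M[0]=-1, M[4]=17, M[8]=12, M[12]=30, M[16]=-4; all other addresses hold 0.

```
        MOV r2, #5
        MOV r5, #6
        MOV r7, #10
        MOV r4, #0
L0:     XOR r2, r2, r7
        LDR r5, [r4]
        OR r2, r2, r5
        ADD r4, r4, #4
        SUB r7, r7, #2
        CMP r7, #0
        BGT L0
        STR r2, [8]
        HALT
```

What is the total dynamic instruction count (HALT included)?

41

MOV r2, #5 → r2=5
MOV r5, #6 → r5=6
MOV r7, #10 → r7=10
MOV r4, #0 → r4=0
XOR r2, r2, r7 → r2=5^10=15
LDR r5, [r4] → r5=M[0]=-1
OR r2, r2, r5 → r2=15|(-1)=-1
ADD r4, r4, #4 → r4=0+4=4
SUB r7, r7, #2 → r7=10-2=8
CMP r7, #0  (cmp 8,0)
BGT L0: taken
XOR r2, r2, r7 → r2=(-1)^8=-9
LDR r5, [r4] → r5=M[4]=17
OR r2, r2, r5 → r2=(-9)|17=-9
ADD r4, r4, #4 → r4=4+4=8
SUB r7, r7, #2 → r7=8-2=6
CMP r7, #0  (cmp 6,0)
BGT L0: taken
XOR r2, r2, r7 → r2=(-9)^6=-15
LDR r5, [r4] → r5=M[8]=12
OR r2, r2, r5 → r2=(-15)|12=-3
ADD r4, r4, #4 → r4=8+4=12
SUB r7, r7, #2 → r7=6-2=4
CMP r7, #0  (cmp 4,0)
BGT L0: taken
XOR r2, r2, r7 → r2=(-3)^4=-7
LDR r5, [r4] → r5=M[12]=30
OR r2, r2, r5 → r2=(-7)|30=-1
ADD r4, r4, #4 → r4=12+4=16
SUB r7, r7, #2 → r7=4-2=2
CMP r7, #0  (cmp 2,0)
BGT L0: taken
XOR r2, r2, r7 → r2=(-1)^2=-3
LDR r5, [r4] → r5=M[16]=-4
OR r2, r2, r5 → r2=(-3)|(-4)=-3
ADD r4, r4, #4 → r4=16+4=20
SUB r7, r7, #2 → r7=2-2=0
CMP r7, #0  (cmp 0,0)
BGT L0: not taken
STR r2, [8] → M[8]=-3
halt.
Total executed instructions: 41.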